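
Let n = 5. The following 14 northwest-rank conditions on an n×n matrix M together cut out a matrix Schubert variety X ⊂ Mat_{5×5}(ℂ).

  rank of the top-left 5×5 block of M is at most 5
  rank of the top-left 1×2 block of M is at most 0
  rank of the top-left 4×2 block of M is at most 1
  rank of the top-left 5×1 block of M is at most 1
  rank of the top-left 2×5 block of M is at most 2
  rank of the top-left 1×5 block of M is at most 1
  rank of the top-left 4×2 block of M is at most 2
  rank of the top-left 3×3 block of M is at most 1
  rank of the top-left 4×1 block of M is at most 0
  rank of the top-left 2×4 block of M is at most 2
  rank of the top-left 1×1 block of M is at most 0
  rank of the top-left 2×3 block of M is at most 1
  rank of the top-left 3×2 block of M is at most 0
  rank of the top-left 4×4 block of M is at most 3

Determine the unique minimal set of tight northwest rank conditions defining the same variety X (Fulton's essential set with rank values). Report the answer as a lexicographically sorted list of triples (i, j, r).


Computing R[i][j] = min implied NW-rank bound (n=5, 14 conditions):

  R[1]: 0, 0, 1, 1, 1
  R[2]: 0, 0, 1, 2, 2
  R[3]: 0, 0, 1, 2, 3
  R[4]: 0, 1, 2, 3, 4
  R[5]: 1, 2, 3, 4, 5

giving w = (3, 4, 5, 2, 1) via Δ²R.

2 SE-corners of the 7-cell Rothe diagram give Ess(w):

[(3, 2, 0), (4, 1, 0)]


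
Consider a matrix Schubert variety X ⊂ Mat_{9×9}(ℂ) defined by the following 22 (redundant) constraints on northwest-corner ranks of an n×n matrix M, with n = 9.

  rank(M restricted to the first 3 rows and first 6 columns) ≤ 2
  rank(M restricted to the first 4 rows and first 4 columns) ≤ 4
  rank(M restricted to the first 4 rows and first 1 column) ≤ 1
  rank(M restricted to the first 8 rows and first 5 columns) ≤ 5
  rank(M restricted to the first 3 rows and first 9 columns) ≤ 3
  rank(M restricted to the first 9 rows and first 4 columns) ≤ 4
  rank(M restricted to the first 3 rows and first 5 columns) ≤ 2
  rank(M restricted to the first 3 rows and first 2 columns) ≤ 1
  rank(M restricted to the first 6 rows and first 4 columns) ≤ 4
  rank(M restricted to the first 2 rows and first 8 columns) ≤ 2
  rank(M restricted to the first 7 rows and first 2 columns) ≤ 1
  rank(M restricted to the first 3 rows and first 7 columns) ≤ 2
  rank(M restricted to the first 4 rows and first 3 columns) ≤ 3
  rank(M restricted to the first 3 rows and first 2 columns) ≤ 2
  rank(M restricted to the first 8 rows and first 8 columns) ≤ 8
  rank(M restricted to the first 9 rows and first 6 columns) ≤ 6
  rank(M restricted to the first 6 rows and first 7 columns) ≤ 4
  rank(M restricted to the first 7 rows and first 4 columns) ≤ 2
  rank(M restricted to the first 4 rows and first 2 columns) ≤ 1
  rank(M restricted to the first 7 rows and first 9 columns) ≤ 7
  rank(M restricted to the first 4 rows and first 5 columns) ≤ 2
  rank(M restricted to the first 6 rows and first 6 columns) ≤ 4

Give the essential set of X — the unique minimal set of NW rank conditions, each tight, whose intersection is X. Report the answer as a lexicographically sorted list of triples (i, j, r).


Reconstructing r_w from the 22 given conditions:

  i=1: 1, 1, 1, 1, 1, 1, 1, 1, 1
  i=2: 1, 1, 2, 2, 2, 2, 2, 2, 2
  i=3: 1, 1, 2, 2, 2, 2, 2, 3, 3
  i=4: 1, 1, 2, 2, 2, 3, 3, 4, 4
  i=5: 1, 1, 2, 2, 3, 4, 4, 5, 5
  i=6: 1, 1, 2, 2, 3, 4, 4, 5, 6
  i=7: 1, 1, 2, 2, 3, 4, 5, 6, 7
  i=8: 1, 2, 3, 3, 4, 5, 6, 7, 8
  i=9: 1, 2, 3, 4, 5, 6, 7, 8, 9

so w = (1, 3, 8, 6, 5, 9, 7, 2, 4).

D(w) has 16 cells with 5 SE-corners; essential set:

[(3, 7, 2), (4, 5, 2), (6, 7, 4), (7, 2, 1), (7, 4, 2)]


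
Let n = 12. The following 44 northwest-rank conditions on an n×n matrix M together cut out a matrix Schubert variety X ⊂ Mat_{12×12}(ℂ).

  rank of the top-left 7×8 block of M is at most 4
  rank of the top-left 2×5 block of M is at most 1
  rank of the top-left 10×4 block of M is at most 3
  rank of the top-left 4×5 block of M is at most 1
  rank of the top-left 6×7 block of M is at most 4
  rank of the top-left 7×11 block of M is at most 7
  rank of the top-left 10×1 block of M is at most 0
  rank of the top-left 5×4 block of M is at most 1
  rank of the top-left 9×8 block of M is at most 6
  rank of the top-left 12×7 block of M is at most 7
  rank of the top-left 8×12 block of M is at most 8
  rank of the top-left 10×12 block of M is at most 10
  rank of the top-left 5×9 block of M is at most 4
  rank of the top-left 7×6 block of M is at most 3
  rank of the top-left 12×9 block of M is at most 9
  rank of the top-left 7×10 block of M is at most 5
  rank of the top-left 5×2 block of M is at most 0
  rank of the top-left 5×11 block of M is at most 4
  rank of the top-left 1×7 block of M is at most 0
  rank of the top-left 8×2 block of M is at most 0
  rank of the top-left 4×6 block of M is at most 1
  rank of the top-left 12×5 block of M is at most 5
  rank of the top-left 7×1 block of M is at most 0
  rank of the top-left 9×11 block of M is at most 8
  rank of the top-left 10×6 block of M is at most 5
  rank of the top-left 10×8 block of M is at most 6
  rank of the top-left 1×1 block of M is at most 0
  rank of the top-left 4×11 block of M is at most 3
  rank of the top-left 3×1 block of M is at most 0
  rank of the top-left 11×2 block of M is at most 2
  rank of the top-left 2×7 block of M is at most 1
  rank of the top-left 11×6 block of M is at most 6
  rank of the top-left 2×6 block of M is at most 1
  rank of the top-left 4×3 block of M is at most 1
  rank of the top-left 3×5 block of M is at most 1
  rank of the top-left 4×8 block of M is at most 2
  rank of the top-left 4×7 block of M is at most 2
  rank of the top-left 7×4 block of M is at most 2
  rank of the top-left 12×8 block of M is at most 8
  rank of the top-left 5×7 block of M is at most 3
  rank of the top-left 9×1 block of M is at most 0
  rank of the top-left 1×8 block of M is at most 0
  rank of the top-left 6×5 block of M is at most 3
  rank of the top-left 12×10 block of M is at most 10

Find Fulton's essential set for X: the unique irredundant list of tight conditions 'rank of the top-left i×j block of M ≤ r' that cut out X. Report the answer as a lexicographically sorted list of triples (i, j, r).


Reconstructing r_w from the 44 given conditions:

  i=1: 0 | 0 | 0 | 0 | 0 | 0 | 0 | 0 | 1 | 1 | 1 | 1
  i=2: 0 | 0 | 1 | 1 | 1 | 1 | 1 | 1 | 2 | 2 | 2 | 2
  i=3: 0 | 0 | 1 | 1 | 1 | 1 | 2 | 2 | 3 | 3 | 3 | 3
  i=4: 0 | 0 | 1 | 1 | 1 | 1 | 2 | 2 | 3 | 3 | 3 | 4
  i=5: 0 | 0 | 1 | 1 | 2 | 2 | 3 | 3 | 4 | 4 | 4 | 5
  i=6: 0 | 0 | 1 | 2 | 3 | 3 | 4 | 4 | 5 | 5 | 5 | 6
  i=7: 0 | 0 | 1 | 2 | 3 | 3 | 4 | 4 | 5 | 5 | 6 | 7
  i=8: 0 | 0 | 1 | 2 | 3 | 4 | 5 | 5 | 6 | 6 | 7 | 8
  i=9: 0 | 1 | 2 | 3 | 4 | 5 | 6 | 6 | 7 | 7 | 8 | 9
  i=10: 0 | 1 | 2 | 3 | 4 | 5 | 6 | 6 | 7 | 8 | 9 | 10
  i=11: 1 | 2 | 3 | 4 | 5 | 6 | 7 | 7 | 8 | 9 | 10 | 11
  i=12: 1 | 2 | 3 | 4 | 5 | 6 | 7 | 8 | 9 | 10 | 11 | 12

so w = (9, 3, 7, 12, 5, 4, 11, 6, 2, 10, 1, 8).

11 SE-corners of the 38-cell Rothe diagram give Ess(w):

[(1, 8, 0), (4, 6, 1), (4, 8, 2), (4, 11, 3), (5, 4, 1), (7, 6, 3), (7, 8, 4), (7, 10, 5), (8, 2, 0), (10, 1, 0), (10, 8, 6)]


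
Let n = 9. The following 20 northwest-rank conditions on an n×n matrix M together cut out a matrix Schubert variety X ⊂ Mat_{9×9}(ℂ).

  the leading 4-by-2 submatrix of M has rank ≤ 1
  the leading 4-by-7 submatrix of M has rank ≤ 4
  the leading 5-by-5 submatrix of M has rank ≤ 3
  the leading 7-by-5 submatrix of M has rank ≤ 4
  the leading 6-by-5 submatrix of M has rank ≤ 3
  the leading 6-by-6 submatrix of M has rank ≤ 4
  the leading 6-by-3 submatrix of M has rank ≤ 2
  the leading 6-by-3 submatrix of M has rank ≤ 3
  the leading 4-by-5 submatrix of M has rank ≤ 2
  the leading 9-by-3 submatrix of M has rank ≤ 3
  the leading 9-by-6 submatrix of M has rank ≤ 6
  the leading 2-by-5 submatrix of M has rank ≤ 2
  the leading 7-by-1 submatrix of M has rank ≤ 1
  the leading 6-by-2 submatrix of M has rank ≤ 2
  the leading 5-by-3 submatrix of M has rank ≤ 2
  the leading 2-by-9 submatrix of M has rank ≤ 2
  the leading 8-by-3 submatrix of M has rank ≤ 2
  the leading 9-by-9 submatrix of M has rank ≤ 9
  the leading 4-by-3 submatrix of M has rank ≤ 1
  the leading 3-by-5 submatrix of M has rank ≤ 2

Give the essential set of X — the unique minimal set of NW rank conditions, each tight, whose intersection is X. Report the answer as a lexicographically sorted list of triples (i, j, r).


The tightest implied rank at each (i,j), from the 20 conditions:

  i=1: 1  1  1  1  1  1  1  1  1
  i=2: 1  1  1  2  2  2  2  2  2
  i=3: 1  1  1  2  2  3  3  3  3
  i=4: 1  1  1  2  2  3  4  4  4
  i=5: 1  2  2  3  3  4  5  5  5
  i=6: 1  2  2  3  3  4  5  6  6
  i=7: 1  2  2  3  4  5  6  7  7
  i=8: 1  2  2  3  4  5  6  7  8
  i=9: 1  2  3  4  5  6  7  8  9

reading off 1-entries of Δ²R: w = (1, 4, 6, 7, 2, 8, 5, 9, 3).

|D(w)|=12, |Ess(w)|=4:

[(4, 3, 1), (4, 5, 2), (6, 5, 3), (8, 3, 2)]


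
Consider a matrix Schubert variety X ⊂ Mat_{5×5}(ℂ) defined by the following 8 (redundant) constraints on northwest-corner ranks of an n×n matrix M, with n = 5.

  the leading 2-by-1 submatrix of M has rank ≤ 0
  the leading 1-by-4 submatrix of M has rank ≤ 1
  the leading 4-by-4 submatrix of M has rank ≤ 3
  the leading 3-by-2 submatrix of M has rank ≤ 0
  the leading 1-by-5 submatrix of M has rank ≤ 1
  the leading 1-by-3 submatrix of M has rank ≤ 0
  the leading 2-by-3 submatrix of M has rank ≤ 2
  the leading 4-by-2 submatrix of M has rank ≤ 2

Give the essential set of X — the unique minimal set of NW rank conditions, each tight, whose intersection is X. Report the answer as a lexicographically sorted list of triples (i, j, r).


The tightest implied rank at each (i,j), from the 8 conditions:

  R[1]: 0, 0, 0, 1, 1
  R[2]: 0, 0, 1, 2, 2
  R[3]: 0, 0, 1, 2, 3
  R[4]: 1, 1, 2, 3, 4
  R[5]: 1, 2, 3, 4, 5

reading off 1-entries of Δ²R: w = (4, 3, 5, 1, 2).

ℓ(w)=7; the 2 essential cells (i,j,r):

[(1, 3, 0), (3, 2, 0)]


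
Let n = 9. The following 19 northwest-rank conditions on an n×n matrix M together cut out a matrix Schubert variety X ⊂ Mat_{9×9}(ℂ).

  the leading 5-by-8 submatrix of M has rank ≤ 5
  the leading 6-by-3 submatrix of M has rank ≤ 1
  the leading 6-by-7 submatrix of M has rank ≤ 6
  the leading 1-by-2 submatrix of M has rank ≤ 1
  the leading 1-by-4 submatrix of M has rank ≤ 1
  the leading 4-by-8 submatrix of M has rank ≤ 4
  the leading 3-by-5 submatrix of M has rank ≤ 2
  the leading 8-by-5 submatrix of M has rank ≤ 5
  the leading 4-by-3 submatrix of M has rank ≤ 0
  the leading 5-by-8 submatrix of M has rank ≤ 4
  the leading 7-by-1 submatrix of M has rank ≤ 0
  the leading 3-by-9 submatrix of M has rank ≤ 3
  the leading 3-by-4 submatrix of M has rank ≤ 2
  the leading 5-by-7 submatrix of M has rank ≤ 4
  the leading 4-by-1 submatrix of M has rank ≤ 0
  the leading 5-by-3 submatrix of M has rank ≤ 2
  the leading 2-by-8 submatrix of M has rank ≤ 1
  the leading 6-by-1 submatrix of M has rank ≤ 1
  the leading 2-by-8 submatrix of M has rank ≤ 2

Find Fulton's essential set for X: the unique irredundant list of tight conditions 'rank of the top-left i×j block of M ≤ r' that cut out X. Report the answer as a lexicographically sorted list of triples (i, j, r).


The tightest implied rank at each (i,j), from the 19 conditions:

  R[1]: 0 0 0 1 1 1 1 1 1
  R[2]: 0 0 0 1 1 1 1 1 2
  R[3]: 0 0 0 1 2 2 2 2 3
  R[4]: 0 0 0 1 2 3 3 3 4
  R[5]: 0 1 1 2 3 4 4 4 5
  R[6]: 0 1 1 2 3 4 5 5 6
  R[7]: 0 1 2 3 4 5 6 6 7
  R[8]: 1 2 3 4 5 6 7 7 8
  R[9]: 1 2 3 4 5 6 7 8 9

reading off 1-entries of Δ²R: w = (4, 9, 5, 6, 2, 7, 3, 1, 8).

Fulton essential set (4 of the 20 Rothe cells):

[(2, 8, 1), (4, 3, 0), (6, 3, 1), (7, 1, 0)]


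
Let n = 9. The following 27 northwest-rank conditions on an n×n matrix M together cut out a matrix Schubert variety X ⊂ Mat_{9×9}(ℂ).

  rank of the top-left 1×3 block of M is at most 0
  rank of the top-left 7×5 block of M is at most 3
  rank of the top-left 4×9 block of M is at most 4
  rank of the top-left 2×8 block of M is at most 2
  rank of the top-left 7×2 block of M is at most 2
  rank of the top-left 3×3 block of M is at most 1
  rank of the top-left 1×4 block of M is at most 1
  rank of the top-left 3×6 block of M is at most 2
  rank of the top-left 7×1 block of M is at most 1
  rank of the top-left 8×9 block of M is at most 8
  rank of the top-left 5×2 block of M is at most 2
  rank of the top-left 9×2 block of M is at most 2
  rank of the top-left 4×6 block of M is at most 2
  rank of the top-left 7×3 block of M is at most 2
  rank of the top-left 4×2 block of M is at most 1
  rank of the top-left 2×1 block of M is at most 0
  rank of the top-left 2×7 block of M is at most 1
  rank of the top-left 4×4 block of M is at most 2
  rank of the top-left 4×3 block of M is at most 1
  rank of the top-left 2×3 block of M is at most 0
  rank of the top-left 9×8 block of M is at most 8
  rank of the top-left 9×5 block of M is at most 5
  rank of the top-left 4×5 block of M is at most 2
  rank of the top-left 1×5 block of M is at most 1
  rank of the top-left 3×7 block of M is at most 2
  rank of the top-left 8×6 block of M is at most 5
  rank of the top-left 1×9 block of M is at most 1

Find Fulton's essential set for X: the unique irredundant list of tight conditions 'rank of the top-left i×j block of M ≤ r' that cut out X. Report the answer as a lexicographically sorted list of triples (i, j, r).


Propagating the 27 rank bounds to every northwest block:

  0  0  0  1  1  1  1  1  1
  0  0  0  1  1  1  1  2  2
  1  1  1  2  2  2  2  3  3
  1  1  1  2  2  2  3  4  4
  1  2  2  3  3  3  4  5  5
  1  2  2  3  3  4  5  6  6
  1  2  2  3  3  4  5  6  7
  1  2  3  4  4  5  6  7  8
  1  2  3  4  5  6  7  8  9

so w = (4, 8, 1, 7, 2, 6, 9, 3, 5).

ℓ(w)=17; the 6 essential cells (i,j,r):

[(2, 3, 0), (2, 7, 1), (4, 3, 1), (4, 6, 2), (7, 3, 2), (7, 5, 3)]


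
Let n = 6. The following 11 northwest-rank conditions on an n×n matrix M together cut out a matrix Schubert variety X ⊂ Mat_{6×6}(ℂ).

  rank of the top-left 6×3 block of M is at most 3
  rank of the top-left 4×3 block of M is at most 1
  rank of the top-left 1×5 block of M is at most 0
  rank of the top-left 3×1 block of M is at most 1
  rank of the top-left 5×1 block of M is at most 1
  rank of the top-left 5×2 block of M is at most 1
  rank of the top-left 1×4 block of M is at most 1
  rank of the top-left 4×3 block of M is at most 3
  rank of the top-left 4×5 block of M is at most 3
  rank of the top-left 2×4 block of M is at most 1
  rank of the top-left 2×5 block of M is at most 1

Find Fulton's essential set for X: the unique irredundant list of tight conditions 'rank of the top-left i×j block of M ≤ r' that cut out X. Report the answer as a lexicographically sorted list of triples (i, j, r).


Reconstructing r_w from the 11 given conditions:

  row 1: 0  0  0  0  0  1
  row 2: 1  1  1  1  1  2
  row 3: 1  1  1  2  2  3
  row 4: 1  1  1  2  3  4
  row 5: 1  1  2  3  4  5
  row 6: 1  2  3  4  5  6

so w = (6, 1, 4, 5, 3, 2).

|D(w)|=10, |Ess(w)|=3:

[(1, 5, 0), (4, 3, 1), (5, 2, 1)]


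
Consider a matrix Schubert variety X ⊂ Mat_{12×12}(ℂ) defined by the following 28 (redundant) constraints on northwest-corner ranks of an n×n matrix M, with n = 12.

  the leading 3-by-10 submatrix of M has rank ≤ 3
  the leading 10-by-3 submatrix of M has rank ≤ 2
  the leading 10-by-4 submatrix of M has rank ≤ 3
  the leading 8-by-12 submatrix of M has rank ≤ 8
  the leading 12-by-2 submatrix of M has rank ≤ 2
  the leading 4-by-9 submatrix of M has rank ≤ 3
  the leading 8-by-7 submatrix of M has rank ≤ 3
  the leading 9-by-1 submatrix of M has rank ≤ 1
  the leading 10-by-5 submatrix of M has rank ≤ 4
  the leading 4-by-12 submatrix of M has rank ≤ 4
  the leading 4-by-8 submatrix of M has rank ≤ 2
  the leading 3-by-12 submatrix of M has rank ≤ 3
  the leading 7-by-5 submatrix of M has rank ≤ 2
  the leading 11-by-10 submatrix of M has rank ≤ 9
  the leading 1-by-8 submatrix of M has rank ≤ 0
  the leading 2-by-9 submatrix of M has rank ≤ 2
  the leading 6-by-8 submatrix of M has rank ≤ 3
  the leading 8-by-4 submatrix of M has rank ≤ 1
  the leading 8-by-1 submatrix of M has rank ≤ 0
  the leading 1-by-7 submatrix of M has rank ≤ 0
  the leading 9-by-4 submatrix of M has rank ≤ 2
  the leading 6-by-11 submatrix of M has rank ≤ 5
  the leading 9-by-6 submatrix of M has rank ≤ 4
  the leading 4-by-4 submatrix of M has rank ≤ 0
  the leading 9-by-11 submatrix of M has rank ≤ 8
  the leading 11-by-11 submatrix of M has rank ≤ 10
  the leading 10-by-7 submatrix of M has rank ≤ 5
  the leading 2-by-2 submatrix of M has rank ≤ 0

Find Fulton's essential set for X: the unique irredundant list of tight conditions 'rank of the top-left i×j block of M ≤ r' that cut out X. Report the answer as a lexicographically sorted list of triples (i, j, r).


Recovering R(i,j) via the rank-extension bound from the 28 conditions:

  row 1: 0, 0, 0, 0, 0, 0, 0, 0, 1, 1, 1, 1
  row 2: 0, 0, 0, 0, 1, 1, 1, 1, 2, 2, 2, 2
  row 3: 0, 0, 0, 0, 1, 2, 2, 2, 3, 3, 3, 3
  row 4: 0, 0, 0, 0, 1, 2, 2, 2, 3, 4, 4, 4
  row 5: 0, 1, 1, 1, 2, 3, 3, 3, 4, 5, 5, 5
  row 6: 0, 1, 1, 1, 2, 3, 3, 3, 4, 5, 5, 6
  row 7: 0, 1, 1, 1, 2, 3, 3, 4, 5, 6, 6, 7
  row 8: 0, 1, 1, 1, 2, 3, 3, 4, 5, 6, 7, 8
  row 9: 1, 2, 2, 2, 3, 4, 4, 5, 6, 7, 8, 9
  row 10: 1, 2, 2, 3, 4, 5, 5, 6, 7, 8, 9, 10
  row 11: 1, 2, 3, 4, 5, 6, 6, 7, 8, 9, 10, 11
  row 12: 1, 2, 3, 4, 5, 6, 7, 8, 9, 10, 11, 12

the unique w with this rank table is (9, 5, 6, 10, 2, 12, 8, 11, 1, 4, 3, 7).

|D(w)|=38, |Ess(w)|=9:

[(1, 8, 0), (4, 4, 0), (4, 8, 2), (6, 8, 3), (6, 11, 5), (8, 1, 0), (8, 4, 1), (8, 7, 3), (10, 3, 2)]


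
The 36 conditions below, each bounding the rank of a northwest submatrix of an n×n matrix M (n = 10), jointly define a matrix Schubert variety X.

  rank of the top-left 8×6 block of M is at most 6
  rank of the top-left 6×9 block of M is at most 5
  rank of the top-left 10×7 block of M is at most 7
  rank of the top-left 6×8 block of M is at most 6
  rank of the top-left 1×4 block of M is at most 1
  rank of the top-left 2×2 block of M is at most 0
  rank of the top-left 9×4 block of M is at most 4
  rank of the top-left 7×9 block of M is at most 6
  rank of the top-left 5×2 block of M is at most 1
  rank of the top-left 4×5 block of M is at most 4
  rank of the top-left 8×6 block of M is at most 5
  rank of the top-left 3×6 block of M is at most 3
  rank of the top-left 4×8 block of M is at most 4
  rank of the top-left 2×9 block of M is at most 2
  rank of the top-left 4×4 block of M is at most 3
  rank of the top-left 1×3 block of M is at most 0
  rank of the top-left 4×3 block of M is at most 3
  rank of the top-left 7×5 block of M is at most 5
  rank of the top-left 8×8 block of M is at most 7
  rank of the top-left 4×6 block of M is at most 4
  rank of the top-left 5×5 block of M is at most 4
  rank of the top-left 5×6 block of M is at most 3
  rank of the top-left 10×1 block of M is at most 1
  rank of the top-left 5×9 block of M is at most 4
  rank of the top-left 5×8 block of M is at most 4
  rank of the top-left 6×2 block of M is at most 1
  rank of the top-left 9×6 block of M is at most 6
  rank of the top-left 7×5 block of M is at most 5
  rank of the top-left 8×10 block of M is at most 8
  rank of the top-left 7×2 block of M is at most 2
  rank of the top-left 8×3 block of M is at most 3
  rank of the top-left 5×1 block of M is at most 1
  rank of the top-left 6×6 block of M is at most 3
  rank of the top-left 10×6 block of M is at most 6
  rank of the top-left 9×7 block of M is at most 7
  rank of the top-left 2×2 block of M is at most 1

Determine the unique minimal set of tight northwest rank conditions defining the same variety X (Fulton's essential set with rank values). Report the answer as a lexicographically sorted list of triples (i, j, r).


The tightest implied rank at each (i,j), from the 36 conditions:

  R[1]: 0 | 0 | 0 | 1 | 1 | 1 | 1 | 1 | 1 | 1
  R[2]: 0 | 0 | 1 | 2 | 2 | 2 | 2 | 2 | 2 | 2
  R[3]: 1 | 1 | 2 | 3 | 3 | 3 | 3 | 3 | 3 | 3
  R[4]: 1 | 1 | 2 | 3 | 3 | 3 | 4 | 4 | 4 | 4
  R[5]: 1 | 1 | 2 | 3 | 3 | 3 | 4 | 4 | 4 | 5
  R[6]: 1 | 1 | 2 | 3 | 3 | 3 | 4 | 5 | 5 | 6
  R[7]: 1 | 2 | 3 | 4 | 4 | 4 | 5 | 6 | 6 | 7
  R[8]: 1 | 2 | 3 | 4 | 5 | 5 | 6 | 7 | 7 | 8
  R[9]: 1 | 2 | 3 | 4 | 5 | 6 | 7 | 8 | 8 | 9
  R[10]: 1 | 2 | 3 | 4 | 5 | 6 | 7 | 8 | 9 | 10

so w = (4, 3, 1, 7, 10, 8, 2, 5, 6, 9).

5 SE-corners of the 16-cell Rothe diagram give Ess(w):

[(1, 3, 0), (2, 2, 0), (5, 9, 4), (6, 2, 1), (6, 6, 3)]


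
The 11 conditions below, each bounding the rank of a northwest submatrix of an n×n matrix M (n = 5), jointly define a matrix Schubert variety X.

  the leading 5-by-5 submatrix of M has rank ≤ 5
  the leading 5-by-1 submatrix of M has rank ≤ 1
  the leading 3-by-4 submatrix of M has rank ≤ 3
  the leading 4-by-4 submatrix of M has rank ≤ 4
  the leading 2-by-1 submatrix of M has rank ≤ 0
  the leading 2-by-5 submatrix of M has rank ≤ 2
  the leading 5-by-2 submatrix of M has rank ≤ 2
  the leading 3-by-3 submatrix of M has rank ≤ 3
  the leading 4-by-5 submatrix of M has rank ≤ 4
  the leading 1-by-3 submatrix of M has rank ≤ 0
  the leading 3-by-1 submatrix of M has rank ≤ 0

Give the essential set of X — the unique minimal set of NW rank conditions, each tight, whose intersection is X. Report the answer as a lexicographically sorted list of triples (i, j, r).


Computing R[i][j] = min implied NW-rank bound (n=5, 11 conditions):

  0  0  0  1  1
  0  1  1  2  2
  0  1  2  3  3
  1  2  3  4  4
  1  2  3  4  5

hence w(1..5) = (4, 2, 3, 1, 5).

Fulton essential set (2 of the 5 Rothe cells):

[(1, 3, 0), (3, 1, 0)]


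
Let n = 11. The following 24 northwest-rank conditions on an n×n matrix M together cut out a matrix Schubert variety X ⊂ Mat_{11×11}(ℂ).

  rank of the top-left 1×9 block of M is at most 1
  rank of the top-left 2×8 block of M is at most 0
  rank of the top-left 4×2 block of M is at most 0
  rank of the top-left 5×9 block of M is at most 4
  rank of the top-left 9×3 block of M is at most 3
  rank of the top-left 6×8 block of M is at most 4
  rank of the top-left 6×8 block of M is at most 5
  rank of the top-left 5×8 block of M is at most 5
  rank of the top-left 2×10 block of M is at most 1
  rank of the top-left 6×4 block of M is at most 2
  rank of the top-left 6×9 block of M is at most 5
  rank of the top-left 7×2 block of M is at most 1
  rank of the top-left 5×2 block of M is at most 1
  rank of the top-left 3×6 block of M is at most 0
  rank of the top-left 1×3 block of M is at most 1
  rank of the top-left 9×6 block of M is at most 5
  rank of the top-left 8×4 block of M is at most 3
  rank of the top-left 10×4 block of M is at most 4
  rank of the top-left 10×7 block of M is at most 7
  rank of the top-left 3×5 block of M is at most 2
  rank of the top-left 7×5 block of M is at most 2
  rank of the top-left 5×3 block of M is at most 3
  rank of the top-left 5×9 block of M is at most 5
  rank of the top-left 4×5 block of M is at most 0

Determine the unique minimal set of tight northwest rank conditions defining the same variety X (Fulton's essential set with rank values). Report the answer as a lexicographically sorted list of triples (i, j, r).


Reconstructing r_w from the 24 given conditions:

  R[1]: 0  0  0  0  0  0  0  0  1  1  1
  R[2]: 0  0  0  0  0  0  0  0  1  1  2
  R[3]: 0  0  0  0  0  0  1  1  2  2  3
  R[4]: 0  0  0  0  0  1  2  2  3  3  4
  R[5]: 1  1  1  1  1  2  3  3  4  4  5
  R[6]: 1  1  2  2  2  3  4  4  5  5  6
  R[7]: 1  1  2  2  2  3  4  5  6  6  7
  R[8]: 1  2  3  3  3  4  5  6  7  7  8
  R[9]: 1  2  3  4  4  5  6  7  8  8  9
  R[10]: 1  2  3  4  5  6  7  8  9  9  10
  R[11]: 1  2  3  4  5  6  7  8  9  10  11

giving w = (9, 11, 7, 6, 1, 3, 8, 2, 4, 5, 10) via Δ²R.

Rothe diagram D(w) (32 cells), 6 SE-corners (essential conditions):

[(2, 8, 0), (2, 10, 1), (3, 6, 0), (4, 5, 0), (7, 2, 1), (7, 5, 2)]


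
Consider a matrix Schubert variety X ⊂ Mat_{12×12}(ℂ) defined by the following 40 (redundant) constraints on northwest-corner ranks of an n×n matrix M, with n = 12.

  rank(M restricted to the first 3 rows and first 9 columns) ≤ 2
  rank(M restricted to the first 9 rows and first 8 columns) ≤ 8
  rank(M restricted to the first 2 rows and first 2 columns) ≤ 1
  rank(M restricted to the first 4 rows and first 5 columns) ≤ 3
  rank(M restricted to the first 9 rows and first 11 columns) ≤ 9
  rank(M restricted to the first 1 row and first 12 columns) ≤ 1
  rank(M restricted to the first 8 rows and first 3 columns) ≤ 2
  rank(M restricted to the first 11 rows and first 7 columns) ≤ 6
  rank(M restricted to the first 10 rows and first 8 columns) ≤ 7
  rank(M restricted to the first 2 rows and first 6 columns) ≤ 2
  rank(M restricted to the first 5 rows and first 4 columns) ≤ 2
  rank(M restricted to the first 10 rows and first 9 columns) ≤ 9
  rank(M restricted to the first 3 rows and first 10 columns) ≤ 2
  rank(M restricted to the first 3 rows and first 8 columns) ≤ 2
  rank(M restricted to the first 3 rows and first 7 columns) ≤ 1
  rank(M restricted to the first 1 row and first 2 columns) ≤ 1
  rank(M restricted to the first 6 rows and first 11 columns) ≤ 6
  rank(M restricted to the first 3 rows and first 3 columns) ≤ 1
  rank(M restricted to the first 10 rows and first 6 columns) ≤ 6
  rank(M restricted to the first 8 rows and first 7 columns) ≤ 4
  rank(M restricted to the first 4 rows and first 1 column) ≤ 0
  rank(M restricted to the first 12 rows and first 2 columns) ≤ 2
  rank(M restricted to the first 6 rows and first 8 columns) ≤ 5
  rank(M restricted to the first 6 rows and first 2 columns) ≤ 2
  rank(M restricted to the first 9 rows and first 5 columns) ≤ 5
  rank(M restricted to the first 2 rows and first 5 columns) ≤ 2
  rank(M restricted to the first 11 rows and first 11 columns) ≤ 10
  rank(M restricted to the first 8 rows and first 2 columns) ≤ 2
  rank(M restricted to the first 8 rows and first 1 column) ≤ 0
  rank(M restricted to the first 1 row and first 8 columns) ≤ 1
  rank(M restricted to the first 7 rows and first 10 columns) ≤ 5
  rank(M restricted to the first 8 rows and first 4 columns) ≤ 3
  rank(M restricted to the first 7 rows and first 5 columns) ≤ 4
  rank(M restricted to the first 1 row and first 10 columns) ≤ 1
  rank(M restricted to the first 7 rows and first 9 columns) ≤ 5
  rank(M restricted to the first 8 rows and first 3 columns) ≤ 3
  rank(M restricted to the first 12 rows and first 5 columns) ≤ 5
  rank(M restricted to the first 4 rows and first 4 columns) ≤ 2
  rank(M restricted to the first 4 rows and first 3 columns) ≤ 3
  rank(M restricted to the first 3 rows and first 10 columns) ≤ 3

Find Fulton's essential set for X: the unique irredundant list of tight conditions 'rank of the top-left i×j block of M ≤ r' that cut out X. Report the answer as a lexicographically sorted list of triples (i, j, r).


The tightest implied rank at each (i,j), from the 40 conditions:

  i=1: 0, 1, 1, 1, 1, 1, 1, 1, 1, 1, 1, 1
  i=2: 0, 1, 1, 1, 1, 1, 1, 2, 2, 2, 2, 2
  i=3: 0, 1, 1, 1, 1, 1, 1, 2, 2, 2, 3, 3
  i=4: 0, 1, 2, 2, 2, 2, 2, 3, 3, 3, 4, 4
  i=5: 0, 1, 2, 2, 3, 3, 3, 4, 4, 4, 5, 5
  i=6: 0, 1, 2, 3, 4, 4, 4, 5, 5, 5, 6, 6
  i=7: 0, 1, 2, 3, 4, 4, 4, 5, 5, 5, 6, 7
  i=8: 0, 1, 2, 3, 4, 4, 4, 5, 6, 6, 7, 8
  i=9: 1, 2, 3, 4, 5, 5, 5, 6, 7, 7, 8, 9
  i=10: 1, 2, 3, 4, 5, 6, 6, 7, 8, 8, 9, 10
  i=11: 1, 2, 3, 4, 5, 6, 6, 7, 8, 9, 10, 11
  i=12: 1, 2, 3, 4, 5, 6, 7, 8, 9, 10, 11, 12

the unique w with this rank table is (2, 8, 11, 3, 5, 4, 12, 9, 1, 6, 10, 7).

D(w) has 28 cells with 7 SE-corners; essential set:

[(3, 7, 1), (3, 10, 2), (5, 4, 2), (7, 10, 5), (8, 1, 0), (8, 7, 4), (11, 7, 6)]


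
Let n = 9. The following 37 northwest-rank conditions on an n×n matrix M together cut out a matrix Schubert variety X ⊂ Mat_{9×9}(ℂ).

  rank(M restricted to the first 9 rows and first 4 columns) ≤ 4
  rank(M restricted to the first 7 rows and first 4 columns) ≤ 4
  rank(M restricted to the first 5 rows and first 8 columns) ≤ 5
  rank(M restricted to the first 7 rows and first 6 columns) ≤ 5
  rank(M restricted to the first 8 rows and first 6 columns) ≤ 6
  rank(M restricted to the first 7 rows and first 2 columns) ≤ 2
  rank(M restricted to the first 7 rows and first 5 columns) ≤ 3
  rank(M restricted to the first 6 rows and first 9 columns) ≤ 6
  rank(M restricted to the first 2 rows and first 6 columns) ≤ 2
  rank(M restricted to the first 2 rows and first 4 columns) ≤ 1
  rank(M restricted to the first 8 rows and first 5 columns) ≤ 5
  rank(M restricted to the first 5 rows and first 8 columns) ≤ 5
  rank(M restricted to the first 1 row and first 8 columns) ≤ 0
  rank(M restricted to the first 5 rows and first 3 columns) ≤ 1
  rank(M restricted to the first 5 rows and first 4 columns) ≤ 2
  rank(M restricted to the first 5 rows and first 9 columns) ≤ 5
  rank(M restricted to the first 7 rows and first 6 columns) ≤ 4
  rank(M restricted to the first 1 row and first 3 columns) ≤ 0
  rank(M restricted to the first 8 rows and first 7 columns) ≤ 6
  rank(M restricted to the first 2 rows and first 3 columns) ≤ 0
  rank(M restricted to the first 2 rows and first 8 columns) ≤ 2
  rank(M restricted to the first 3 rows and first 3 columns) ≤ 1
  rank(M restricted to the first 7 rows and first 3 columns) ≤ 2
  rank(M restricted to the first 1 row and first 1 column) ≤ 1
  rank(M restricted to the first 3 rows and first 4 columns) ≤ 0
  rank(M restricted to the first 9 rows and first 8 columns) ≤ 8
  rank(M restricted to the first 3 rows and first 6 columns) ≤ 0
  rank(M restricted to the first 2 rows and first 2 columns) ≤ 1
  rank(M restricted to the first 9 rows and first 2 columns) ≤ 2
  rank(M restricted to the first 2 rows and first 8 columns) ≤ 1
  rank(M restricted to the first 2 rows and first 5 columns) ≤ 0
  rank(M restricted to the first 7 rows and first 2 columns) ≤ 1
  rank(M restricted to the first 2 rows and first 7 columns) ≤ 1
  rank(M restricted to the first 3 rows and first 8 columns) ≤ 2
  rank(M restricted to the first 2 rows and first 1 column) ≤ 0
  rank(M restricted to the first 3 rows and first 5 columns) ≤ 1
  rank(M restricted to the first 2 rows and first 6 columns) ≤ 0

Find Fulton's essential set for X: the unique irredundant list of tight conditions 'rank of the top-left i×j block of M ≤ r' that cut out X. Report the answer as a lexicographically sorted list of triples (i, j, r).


The tightest implied rank at each (i,j), from the 37 conditions:

  0  0  0  0  0  0  0  0  1
  0  0  0  0  0  0  1  1  2
  0  0  0  0  0  0  1  2  3
  1  1  1  1  1  1  2  3  4
  1  1  1  2  2  2  3  4  5
  1  1  2  3  3  3  4  5  6
  1  1  2  3  3  4  5  6  7
  1  2  3  4  4  5  6  7  8
  1  2  3  4  5  6  7  8  9

giving w = (9, 7, 8, 1, 4, 3, 6, 2, 5) via Δ²R.

|D(w)|=25, |Ess(w)|=5:

[(1, 8, 0), (3, 6, 0), (5, 3, 1), (7, 2, 1), (7, 5, 3)]


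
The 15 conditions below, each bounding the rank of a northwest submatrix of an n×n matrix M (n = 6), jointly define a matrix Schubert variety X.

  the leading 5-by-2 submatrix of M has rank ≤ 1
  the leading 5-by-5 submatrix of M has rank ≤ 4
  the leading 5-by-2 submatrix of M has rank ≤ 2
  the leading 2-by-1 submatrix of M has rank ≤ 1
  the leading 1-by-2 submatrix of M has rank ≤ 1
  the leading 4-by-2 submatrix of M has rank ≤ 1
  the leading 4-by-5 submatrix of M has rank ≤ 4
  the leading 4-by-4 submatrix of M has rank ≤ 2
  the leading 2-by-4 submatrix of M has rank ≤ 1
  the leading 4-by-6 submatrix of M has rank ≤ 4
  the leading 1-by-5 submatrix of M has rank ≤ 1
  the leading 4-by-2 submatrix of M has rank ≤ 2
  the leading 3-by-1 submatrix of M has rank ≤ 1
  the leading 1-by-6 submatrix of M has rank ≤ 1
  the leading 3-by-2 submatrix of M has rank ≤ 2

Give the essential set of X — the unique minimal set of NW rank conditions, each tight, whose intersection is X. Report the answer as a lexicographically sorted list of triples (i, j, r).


Rank table r_w(6×6) implied by the 15 constraints:

  1 | 1 | 1 | 1 | 1 | 1
  1 | 1 | 1 | 1 | 2 | 2
  1 | 1 | 2 | 2 | 3 | 3
  1 | 1 | 2 | 2 | 3 | 4
  1 | 1 | 2 | 3 | 4 | 5
  1 | 2 | 3 | 4 | 5 | 6

hence w(1..6) = (1, 5, 3, 6, 4, 2).

D(w) has 7 cells with 3 SE-corners; essential set:

[(2, 4, 1), (4, 4, 2), (5, 2, 1)]


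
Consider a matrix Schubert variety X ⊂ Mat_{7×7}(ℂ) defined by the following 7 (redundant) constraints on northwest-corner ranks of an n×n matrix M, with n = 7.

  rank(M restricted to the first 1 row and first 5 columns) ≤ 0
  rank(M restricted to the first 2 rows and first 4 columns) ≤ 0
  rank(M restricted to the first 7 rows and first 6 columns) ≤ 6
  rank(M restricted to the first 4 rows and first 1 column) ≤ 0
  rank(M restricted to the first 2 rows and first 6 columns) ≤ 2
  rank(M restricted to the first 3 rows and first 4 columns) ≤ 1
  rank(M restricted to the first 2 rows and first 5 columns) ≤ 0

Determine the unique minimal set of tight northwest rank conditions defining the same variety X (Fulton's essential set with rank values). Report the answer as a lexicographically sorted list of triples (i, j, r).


Computing R[i][j] = min implied NW-rank bound (n=7, 7 conditions):

  i=1: 0 | 0 | 0 | 0 | 0 | 1 | 1
  i=2: 0 | 0 | 0 | 0 | 0 | 1 | 2
  i=3: 0 | 1 | 1 | 1 | 1 | 2 | 3
  i=4: 0 | 1 | 2 | 2 | 2 | 3 | 4
  i=5: 1 | 2 | 3 | 3 | 3 | 4 | 5
  i=6: 1 | 2 | 3 | 4 | 4 | 5 | 6
  i=7: 1 | 2 | 3 | 4 | 5 | 6 | 7

second differences of R give the permutation w = (6, 7, 2, 3, 1, 4, 5).

|D(w)|=12, |Ess(w)|=2:

[(2, 5, 0), (4, 1, 0)]


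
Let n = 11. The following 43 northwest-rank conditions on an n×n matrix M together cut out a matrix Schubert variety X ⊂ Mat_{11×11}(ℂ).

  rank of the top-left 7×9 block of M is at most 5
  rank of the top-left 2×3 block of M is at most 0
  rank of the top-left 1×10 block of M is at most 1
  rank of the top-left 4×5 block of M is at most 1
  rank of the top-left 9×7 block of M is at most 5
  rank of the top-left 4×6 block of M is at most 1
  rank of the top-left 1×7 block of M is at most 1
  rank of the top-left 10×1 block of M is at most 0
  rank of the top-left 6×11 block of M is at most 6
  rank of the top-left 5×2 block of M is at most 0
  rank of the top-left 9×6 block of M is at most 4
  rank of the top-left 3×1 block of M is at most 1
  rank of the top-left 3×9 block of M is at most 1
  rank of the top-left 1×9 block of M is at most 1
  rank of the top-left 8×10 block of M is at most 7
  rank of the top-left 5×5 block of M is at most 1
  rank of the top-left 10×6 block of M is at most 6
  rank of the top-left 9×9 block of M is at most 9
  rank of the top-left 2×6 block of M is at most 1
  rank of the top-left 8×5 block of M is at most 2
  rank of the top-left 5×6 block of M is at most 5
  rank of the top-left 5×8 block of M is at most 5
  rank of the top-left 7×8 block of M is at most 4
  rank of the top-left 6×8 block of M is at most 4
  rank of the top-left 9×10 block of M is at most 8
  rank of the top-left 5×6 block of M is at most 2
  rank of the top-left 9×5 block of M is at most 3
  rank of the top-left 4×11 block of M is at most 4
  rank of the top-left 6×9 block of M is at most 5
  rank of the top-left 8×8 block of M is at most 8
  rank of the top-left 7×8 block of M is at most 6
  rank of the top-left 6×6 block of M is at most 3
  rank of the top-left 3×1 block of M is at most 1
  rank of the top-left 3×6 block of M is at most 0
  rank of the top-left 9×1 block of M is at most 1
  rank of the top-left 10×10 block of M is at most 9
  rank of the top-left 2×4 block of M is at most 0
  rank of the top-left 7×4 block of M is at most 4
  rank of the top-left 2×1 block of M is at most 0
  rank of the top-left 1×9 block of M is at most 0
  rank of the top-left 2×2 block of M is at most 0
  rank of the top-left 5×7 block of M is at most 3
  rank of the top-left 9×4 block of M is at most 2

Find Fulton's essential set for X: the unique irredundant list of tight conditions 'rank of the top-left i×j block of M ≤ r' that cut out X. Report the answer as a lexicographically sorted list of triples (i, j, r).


Recovering R(i,j) via the rank-extension bound from the 43 conditions:

  row 1: 0, 0, 0, 0, 0, 0, 0, 0, 0, 1, 1
  row 2: 0, 0, 0, 0, 0, 0, 1, 1, 1, 2, 2
  row 3: 0, 0, 0, 0, 0, 0, 1, 1, 1, 2, 3
  row 4: 0, 0, 1, 1, 1, 1, 2, 2, 2, 3, 4
  row 5: 0, 0, 1, 1, 1, 2, 3, 3, 3, 4, 5
  row 6: 0, 1, 2, 2, 2, 3, 4, 4, 4, 5, 6
  row 7: 0, 1, 2, 2, 2, 3, 4, 4, 5, 6, 7
  row 8: 0, 1, 2, 2, 2, 3, 4, 5, 6, 7, 8
  row 9: 0, 1, 2, 2, 3, 4, 5, 6, 7, 8, 9
  row 10: 0, 1, 2, 3, 4, 5, 6, 7, 8, 9, 10
  row 11: 1, 2, 3, 4, 5, 6, 7, 8, 9, 10, 11

reading off 1-entries of Δ²R: w = (10, 7, 11, 3, 6, 2, 9, 8, 5, 4, 1).

9 SE-corners of the 40-cell Rothe diagram give Ess(w):

[(1, 9, 0), (3, 6, 0), (3, 9, 1), (5, 2, 0), (5, 5, 1), (7, 8, 4), (8, 5, 2), (9, 4, 2), (10, 1, 0)]


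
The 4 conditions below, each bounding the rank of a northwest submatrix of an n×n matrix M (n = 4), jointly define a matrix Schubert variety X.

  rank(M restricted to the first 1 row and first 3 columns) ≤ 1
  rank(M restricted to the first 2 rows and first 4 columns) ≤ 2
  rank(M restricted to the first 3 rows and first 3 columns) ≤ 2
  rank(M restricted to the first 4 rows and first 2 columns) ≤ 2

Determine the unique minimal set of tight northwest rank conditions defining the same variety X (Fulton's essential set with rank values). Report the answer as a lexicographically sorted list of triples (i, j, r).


Rank table r_w(4×4) implied by the 4 constraints:

  1 | 1 | 1 | 1
  1 | 2 | 2 | 2
  1 | 2 | 2 | 3
  1 | 2 | 3 | 4

reading off 1-entries of Δ²R: w = (1, 2, 4, 3).

ℓ(w)=1; the 1 essential cell (i,j,r):

[(3, 3, 2)]


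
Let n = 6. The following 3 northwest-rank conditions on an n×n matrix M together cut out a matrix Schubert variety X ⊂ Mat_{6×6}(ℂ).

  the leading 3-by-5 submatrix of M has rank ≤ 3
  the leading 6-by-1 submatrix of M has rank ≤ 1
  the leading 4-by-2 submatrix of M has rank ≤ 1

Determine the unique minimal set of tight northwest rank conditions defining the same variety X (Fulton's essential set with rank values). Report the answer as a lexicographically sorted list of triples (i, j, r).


Recovering R(i,j) via the rank-extension bound from the 3 conditions:

  row 1: 1 1 1 1 1 1
  row 2: 1 1 2 2 2 2
  row 3: 1 1 2 3 3 3
  row 4: 1 1 2 3 4 4
  row 5: 1 2 3 4 5 5
  row 6: 1 2 3 4 5 6

second differences of R give the permutation w = (1, 3, 4, 5, 2, 6).

|D(w)|=3, |Ess(w)|=1:

[(4, 2, 1)]


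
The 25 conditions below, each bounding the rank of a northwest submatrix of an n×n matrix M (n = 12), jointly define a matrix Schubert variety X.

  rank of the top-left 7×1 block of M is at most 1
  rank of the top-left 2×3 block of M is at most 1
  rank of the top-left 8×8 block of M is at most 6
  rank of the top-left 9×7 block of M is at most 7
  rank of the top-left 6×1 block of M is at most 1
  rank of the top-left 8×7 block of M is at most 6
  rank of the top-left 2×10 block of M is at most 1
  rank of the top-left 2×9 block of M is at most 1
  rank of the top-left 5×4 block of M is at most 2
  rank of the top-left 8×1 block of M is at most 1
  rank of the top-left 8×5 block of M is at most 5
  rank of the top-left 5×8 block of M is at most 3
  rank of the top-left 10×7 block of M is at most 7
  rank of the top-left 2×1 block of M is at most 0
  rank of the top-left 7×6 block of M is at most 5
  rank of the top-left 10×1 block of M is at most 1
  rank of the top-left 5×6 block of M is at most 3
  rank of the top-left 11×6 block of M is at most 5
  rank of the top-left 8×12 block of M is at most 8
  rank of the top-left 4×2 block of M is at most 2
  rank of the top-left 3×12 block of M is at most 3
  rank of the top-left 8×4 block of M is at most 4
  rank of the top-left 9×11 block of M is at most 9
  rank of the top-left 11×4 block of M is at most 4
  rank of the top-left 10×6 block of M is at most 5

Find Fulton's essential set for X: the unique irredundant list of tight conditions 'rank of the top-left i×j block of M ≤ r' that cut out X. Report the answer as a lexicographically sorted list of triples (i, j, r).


Rank table r_w(12×12) implied by the 25 constraints:

  0 | 1 | 1 | 1 | 1 | 1 | 1 | 1 | 1 | 1 | 1 | 1
  0 | 1 | 1 | 1 | 1 | 1 | 1 | 1 | 1 | 1 | 2 | 2
  1 | 2 | 2 | 2 | 2 | 2 | 2 | 2 | 2 | 2 | 3 | 3
  1 | 2 | 2 | 2 | 3 | 3 | 3 | 3 | 3 | 3 | 4 | 4
  1 | 2 | 2 | 2 | 3 | 3 | 3 | 3 | 4 | 4 | 5 | 5
  1 | 2 | 3 | 3 | 4 | 4 | 4 | 4 | 5 | 5 | 6 | 6
  1 | 2 | 3 | 4 | 5 | 5 | 5 | 5 | 6 | 6 | 7 | 7
  1 | 2 | 3 | 4 | 5 | 5 | 6 | 6 | 7 | 7 | 8 | 8
  1 | 2 | 3 | 4 | 5 | 5 | 6 | 7 | 8 | 8 | 9 | 9
  1 | 2 | 3 | 4 | 5 | 5 | 6 | 7 | 8 | 9 | 10 | 10
  1 | 2 | 3 | 4 | 5 | 5 | 6 | 7 | 8 | 9 | 10 | 11
  1 | 2 | 3 | 4 | 5 | 6 | 7 | 8 | 9 | 10 | 11 | 12

so w = (2, 11, 1, 5, 9, 3, 4, 7, 8, 10, 12, 6).

ℓ(w)=21; the 5 essential cells (i,j,r):

[(2, 1, 0), (2, 10, 1), (5, 4, 2), (5, 8, 3), (11, 6, 5)]
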